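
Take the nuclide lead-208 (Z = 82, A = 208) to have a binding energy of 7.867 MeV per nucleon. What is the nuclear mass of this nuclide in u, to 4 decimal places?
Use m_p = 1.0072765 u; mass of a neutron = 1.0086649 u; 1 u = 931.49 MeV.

Total binding energy = 208 × 7.867 = 1636.336 MeV
Mass defect = 1636.336 MeV / (931.49 MeV/u) = 1.756687 u
Constituent mass = 82(1.0072765) + 126(1.0086649) = 209.6884504 u
Nuclear mass = 209.6884504 − 1.756687 = 207.9317634 u ≈ 207.9318 u (to 4 decimal places)

207.9318 u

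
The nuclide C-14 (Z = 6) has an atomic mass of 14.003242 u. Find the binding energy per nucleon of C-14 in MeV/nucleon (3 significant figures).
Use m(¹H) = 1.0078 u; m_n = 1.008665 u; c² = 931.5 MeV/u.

7.51 MeV/nucleon

With 6 protons and 8 neutrons (A = 14):
Mass of separated nucleons = 6(1.0078) + 8(1.008665) = 6.0468 + 8.069320 = 14.116120 u
Mass defect Δm = 14.116120 − 14.003242 = 0.112878 u
Converting to energy: 0.112878 u × 931.5 MeV/u = 105.146 MeV
Dividing by A = 14 gives 7.510 MeV per nucleon.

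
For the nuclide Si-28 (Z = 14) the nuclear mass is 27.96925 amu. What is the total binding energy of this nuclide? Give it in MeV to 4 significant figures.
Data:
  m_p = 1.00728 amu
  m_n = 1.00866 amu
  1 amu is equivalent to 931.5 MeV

Z = 14, so N = A − Z = 28 − 14 = 14.
Mass of separated nucleons = 14(1.00728) + 14(1.00866) = 14.10192 + 14.12124 = 28.22316 amu
Δm = 28.22316 − 27.96925 = 0.25391 amu
E_B = 0.25391 × 931.5 = 236.517 MeV

236.5 MeV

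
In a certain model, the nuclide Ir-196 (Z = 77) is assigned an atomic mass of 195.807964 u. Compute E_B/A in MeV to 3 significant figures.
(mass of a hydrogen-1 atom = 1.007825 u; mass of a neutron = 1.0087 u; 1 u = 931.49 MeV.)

Total constituent mass: 77 × 1.007825 + 119 × 1.0087 = 197.637825 u
The mass defect is 197.637825 − 195.807964 = 1.829861 u.
E_B = 1.829861 × 931.49 = 1704.50 MeV
Dividing by A = 196 gives 8.696 MeV per nucleon.

8.70 MeV/nucleon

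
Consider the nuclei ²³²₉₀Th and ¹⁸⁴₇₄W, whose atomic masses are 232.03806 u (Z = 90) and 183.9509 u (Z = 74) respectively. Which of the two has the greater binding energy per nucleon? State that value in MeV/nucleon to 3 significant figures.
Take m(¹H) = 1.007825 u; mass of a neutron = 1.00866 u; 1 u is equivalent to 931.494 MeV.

²³²₉₀Th: Σm = 90(1.007825) + 142(1.00866) = 233.933970 u; Δm = 1.895910 u; E_B = 1766.0 MeV; E_B/A = 7.612 MeV
¹⁸⁴₇₄W: Σm = 74(1.007825) + 110(1.00866) = 185.531650 u; Δm = 1.580750 u; E_B = 1472.459 MeV; E_B/A = 8.002 MeV
¹⁸⁴₇₄W has the higher binding energy per nucleon, so it is the more tightly bound nucleus.

¹⁸⁴₇₄W; 8.00 MeV/nucleon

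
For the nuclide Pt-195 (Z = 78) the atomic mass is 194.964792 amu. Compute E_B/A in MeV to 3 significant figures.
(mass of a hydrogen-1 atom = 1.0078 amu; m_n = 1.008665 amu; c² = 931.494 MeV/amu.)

7.92 MeV/nucleon

Σm = 78·m(¹H) + 117·m_n = 78.6084 + 118.013805 = 196.622205 amu
Δm = 196.622205 − 194.964792 = 1.657413 amu
Converting to energy: 1.657413 amu × 931.494 MeV/amu = 1543.87 MeV
Dividing by A = 195 gives 7.917 MeV per nucleon.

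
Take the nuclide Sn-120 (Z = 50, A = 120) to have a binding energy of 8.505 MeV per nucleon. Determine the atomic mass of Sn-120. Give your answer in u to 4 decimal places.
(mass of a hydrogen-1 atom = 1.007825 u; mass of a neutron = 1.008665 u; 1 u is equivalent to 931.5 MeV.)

119.9021 u

Total binding energy = 120 × 8.505 = 1020.600 MeV
Mass defect = 1020.600 MeV / (931.5 MeV/u) = 1.095652 u
Constituent mass = 50(1.007825) + 70(1.008665) = 120.997800 u
Atomic mass = 120.997800 − 1.095652 = 119.902148 u ≈ 119.9021 u (to 4 decimal places)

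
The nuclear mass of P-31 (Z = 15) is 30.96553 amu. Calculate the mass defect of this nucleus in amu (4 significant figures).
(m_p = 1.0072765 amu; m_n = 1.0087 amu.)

0.2828 amu

The nucleus contains 15 protons and 31 − 15 = 16 neutrons.
Mass of separated nucleons = 15(1.0072765) + 16(1.0087) = 15.1091475 + 16.1392 = 31.2483475 amu
The mass defect is 31.2483475 − 30.96553 = 0.2828175 amu.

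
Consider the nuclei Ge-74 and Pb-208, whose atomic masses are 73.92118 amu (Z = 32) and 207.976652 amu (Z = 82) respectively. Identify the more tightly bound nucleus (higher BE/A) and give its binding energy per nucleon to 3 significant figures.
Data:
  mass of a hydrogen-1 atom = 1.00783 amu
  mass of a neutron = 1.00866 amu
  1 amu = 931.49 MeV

Ge-74: Σm = 32(1.00783) + 42(1.00866) = 74.61428 amu; Δm = 0.69310 amu; E_B = 645.616 MeV; E_B/A = 8.7245 MeV
Pb-208: Σm = 82(1.00783) + 126(1.00866) = 209.73322 amu; Δm = 1.756568 amu; E_B = 1636.2 MeV; E_B/A = 7.866 MeV
Ge-74 has the higher binding energy per nucleon, so it is the more tightly bound nucleus.

Ge-74; 8.72 MeV/nucleon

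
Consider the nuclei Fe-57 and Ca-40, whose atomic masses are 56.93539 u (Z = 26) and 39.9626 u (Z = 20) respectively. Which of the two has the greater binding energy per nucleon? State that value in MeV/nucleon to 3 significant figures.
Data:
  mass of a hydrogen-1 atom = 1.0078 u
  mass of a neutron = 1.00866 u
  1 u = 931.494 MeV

Fe-57; 8.76 MeV/nucleon

Fe-57: Σm = 26(1.0078) + 31(1.00866) = 57.47126 u; Δm = 0.53587 u; E_B = 499.16 MeV; E_B/A = 8.757 MeV
Ca-40: Σm = 20(1.0078) + 20(1.00866) = 40.32920 u; Δm = 0.36660 u; E_B = 341.49 MeV; E_B/A = 8.537 MeV
Fe-57 has the higher binding energy per nucleon, so it is the more tightly bound nucleus.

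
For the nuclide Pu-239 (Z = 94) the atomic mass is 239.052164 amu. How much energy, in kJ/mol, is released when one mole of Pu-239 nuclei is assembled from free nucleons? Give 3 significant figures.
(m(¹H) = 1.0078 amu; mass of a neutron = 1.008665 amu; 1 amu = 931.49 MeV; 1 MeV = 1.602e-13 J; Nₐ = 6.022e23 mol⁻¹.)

Σm = 94·m(¹H) + 145·m_n = 94.7332 + 146.256425 = 240.989625 amu
Δm = 240.989625 − 239.052164 = 1.937461 amu
Converting to energy: 1.937461 amu × 931.49 MeV/amu = 1804.73 MeV
Per nucleus in joules: 1804.73 MeV × 1.602e-13 J/MeV = 2.8912e-10 J
Per mole: 2.8912e-10 J × 6.022e23 mol⁻¹ = 1.7411e+14 J/mol

1.74e+11 kJ/mol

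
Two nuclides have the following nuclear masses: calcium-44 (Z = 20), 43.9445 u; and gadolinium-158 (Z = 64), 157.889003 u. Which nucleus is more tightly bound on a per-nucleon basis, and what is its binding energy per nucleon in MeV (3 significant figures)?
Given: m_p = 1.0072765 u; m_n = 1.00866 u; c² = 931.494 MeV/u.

calcium-44; 8.66 MeV/nucleon

calcium-44: Σm = 20(1.0072765) + 24(1.00866) = 44.3533700 u; Δm = 0.4088700 u; E_B = 380.86 MeV; E_B/A = 8.656 MeV
gadolinium-158: Σm = 64(1.0072765) + 94(1.00866) = 159.2797360 u; Δm = 1.3907330 u; E_B = 1295.5 MeV; E_B/A = 8.199 MeV
calcium-44 has the higher binding energy per nucleon, so it is the more tightly bound nucleus.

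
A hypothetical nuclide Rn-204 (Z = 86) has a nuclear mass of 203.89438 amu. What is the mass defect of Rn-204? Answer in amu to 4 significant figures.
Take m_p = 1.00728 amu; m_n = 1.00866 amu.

1.754 amu

Σm = 86·m_p + 118·m_n = 86.62608 + 119.02188 = 205.64796 amu
The mass defect is 205.64796 − 203.89438 = 1.75358 amu.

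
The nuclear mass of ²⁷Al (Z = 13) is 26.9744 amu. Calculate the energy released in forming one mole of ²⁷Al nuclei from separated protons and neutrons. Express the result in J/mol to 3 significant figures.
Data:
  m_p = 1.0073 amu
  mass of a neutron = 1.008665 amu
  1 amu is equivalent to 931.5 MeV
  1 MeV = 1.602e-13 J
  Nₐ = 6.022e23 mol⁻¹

Total constituent mass: 13 × 1.0073 + 14 × 1.008665 = 27.216210 amu
Δm = 27.216210 − 26.9744 = 0.241810 amu
Binding energy = Δm·c² = 0.241810 × 931.5 MeV/amu = 225.246 MeV
Per nucleus in joules: 225.246 MeV × 1.602e-13 J/MeV = 3.6084e-11 J
Per mole: 3.6084e-11 J × 6.022e23 mol⁻¹ = 2.1730e+13 J/mol

2.17e+13 J/mol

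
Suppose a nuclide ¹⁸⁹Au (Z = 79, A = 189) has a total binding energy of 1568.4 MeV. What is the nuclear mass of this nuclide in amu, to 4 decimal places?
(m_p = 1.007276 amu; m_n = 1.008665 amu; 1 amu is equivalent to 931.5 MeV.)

Mass defect = 1568.4 MeV / (931.5 MeV/amu) = 1.683736 amu
Constituent mass = 79(1.007276) + 110(1.008665) = 190.527954 amu
Nuclear mass = 190.527954 − 1.683736 = 188.844218 amu ≈ 188.8442 amu (to 4 decimal places)

188.8442 amu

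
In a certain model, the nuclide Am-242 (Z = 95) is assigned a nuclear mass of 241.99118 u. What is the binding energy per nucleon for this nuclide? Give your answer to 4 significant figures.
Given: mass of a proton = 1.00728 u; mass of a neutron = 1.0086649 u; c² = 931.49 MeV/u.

7.599 MeV/nucleon

Σm = 95·m_p + 147·m_n = 95.69160 + 148.2737403 = 243.9653403 u
Δm = 243.9653403 − 241.99118 = 1.9741603 u
Converting to energy: 1.9741603 u × 931.49 MeV/u = 1838.91 MeV
Per nucleon: 1838.91 / 242 = 7.599 MeV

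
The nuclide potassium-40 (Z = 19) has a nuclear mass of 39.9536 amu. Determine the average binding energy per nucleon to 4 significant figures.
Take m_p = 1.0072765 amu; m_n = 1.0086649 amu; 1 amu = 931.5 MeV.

8.538 MeV/nucleon

The nucleus contains 19 protons and 40 − 19 = 21 neutrons.
Total constituent mass: 19 × 1.0072765 + 21 × 1.0086649 = 40.3202164 amu
Mass defect Δm = 40.3202164 − 39.9536 = 0.3666164 amu
Binding energy = Δm·c² = 0.3666164 × 931.5 MeV/amu = 341.503 MeV
Per nucleon: 341.503 / 40 = 8.538 MeV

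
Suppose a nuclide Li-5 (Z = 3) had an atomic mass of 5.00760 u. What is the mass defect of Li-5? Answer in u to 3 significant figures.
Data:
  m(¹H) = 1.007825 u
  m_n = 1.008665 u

0.0332 u

Z = 3, so N = A − Z = 5 − 3 = 2.
Total constituent mass: 3 × 1.007825 + 2 × 1.008665 = 5.040805 u
Δm = 5.040805 − 5.00760 = 0.033205 u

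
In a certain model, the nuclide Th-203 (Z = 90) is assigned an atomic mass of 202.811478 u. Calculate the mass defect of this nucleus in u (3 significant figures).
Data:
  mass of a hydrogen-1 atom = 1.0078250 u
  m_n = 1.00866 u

1.87 u

The nucleus contains 90 protons and 203 − 90 = 113 neutrons.
Total constituent mass: 90 × 1.0078250 + 113 × 1.00866 = 204.6828300 u
The mass defect is 204.6828300 − 202.811478 = 1.8713520 u.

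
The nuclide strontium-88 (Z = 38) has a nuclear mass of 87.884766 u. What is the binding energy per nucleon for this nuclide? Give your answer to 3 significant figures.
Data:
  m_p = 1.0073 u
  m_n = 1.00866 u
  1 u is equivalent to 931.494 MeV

8.74 MeV/nucleon

Mass of separated nucleons = 38(1.0073) + 50(1.00866) = 38.2774 + 50.43300 = 88.71040 u
Mass defect Δm = 88.71040 − 87.884766 = 0.825634 u
Binding energy = Δm·c² = 0.825634 × 931.494 MeV/u = 769.073 MeV
BE/A = 769.073 MeV / 88 = 8.739 MeV/nucleon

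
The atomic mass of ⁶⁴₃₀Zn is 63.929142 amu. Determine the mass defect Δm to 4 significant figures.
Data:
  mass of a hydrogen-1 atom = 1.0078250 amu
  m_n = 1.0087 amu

With 30 protons and 34 neutrons (A = 64):
Mass of separated nucleons = 30(1.0078250) + 34(1.0087) = 30.2347500 + 34.2958 = 64.5305500 amu
Δm = 64.5305500 − 63.929142 = 0.6014080 amu

0.6014 amu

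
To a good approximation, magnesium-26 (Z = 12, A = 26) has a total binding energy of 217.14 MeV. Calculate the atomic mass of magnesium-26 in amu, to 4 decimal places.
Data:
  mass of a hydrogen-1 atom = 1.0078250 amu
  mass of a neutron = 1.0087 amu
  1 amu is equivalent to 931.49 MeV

Mass defect = 217.14 MeV / (931.49 MeV/amu) = 0.233110 amu
Constituent mass = 12(1.0078250) + 14(1.0087) = 26.2157000 amu
Atomic mass = 26.2157000 − 0.233110 = 25.9825900 amu ≈ 25.9826 amu (to 4 decimal places)

25.9826 amu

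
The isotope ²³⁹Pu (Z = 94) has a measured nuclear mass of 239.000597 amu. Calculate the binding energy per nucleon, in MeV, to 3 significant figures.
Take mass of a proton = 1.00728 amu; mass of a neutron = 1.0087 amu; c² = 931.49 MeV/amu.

The nucleus contains 94 protons and 239 − 94 = 145 neutrons.
Σm = 94·m_p + 145·m_n = 94.68432 + 146.2615 = 240.94582 amu
The mass defect is 240.94582 − 239.000597 = 1.945223 amu.
E_B = 1.945223 × 931.49 = 1811.96 MeV
BE/A = 1811.96 MeV / 239 = 7.581 MeV/nucleon

7.58 MeV/nucleon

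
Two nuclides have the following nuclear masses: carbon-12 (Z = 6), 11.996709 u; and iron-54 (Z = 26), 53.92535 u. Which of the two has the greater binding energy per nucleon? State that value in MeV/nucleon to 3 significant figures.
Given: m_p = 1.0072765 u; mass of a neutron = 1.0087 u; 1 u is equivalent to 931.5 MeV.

iron-54; 8.75 MeV/nucleon

carbon-12: Σm = 6(1.0072765) + 6(1.0087) = 12.0958590 u; Δm = 0.0991500 u; E_B = 92.358 MeV; E_B/A = 7.697 MeV
iron-54: Σm = 26(1.0072765) + 28(1.0087) = 54.4327890 u; Δm = 0.5074390 u; E_B = 472.68 MeV; E_B/A = 8.753 MeV
iron-54 has the higher binding energy per nucleon, so it is the more tightly bound nucleus.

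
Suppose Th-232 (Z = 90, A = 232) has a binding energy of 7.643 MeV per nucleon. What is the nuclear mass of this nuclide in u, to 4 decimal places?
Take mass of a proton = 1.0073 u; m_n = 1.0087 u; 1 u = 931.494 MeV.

231.9888 u

Total binding energy = 232 × 7.643 = 1773.176 MeV
Mass defect = 1773.176 MeV / (931.494 MeV/u) = 1.903583 u
Constituent mass = 90(1.0073) + 142(1.0087) = 233.8924 u
Nuclear mass = 233.8924 − 1.903583 = 231.988817 u ≈ 231.9888 u (to 4 decimal places)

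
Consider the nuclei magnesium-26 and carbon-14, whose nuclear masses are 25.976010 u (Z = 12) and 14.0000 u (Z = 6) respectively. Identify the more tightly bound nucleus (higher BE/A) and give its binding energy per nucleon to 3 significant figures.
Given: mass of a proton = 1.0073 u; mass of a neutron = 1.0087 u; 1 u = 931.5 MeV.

magnesium-26: Σm = 12(1.0073) + 14(1.0087) = 26.2094 u; Δm = 0.233390 u; E_B = 217.40 MeV; E_B/A = 8.362 MeV
carbon-14: Σm = 6(1.0073) + 8(1.0087) = 14.1134 u; Δm = 0.1134 u; E_B = 105.63 MeV; E_B/A = 7.545 MeV
magnesium-26 has the higher binding energy per nucleon, so it is the more tightly bound nucleus.

magnesium-26; 8.36 MeV/nucleon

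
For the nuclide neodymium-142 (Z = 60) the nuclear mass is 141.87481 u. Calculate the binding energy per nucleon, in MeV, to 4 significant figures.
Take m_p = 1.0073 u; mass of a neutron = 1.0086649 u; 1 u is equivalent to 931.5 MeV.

8.355 MeV/nucleon

Mass of separated nucleons = 60(1.0073) + 82(1.0086649) = 60.4380 + 82.7105218 = 143.1485218 u
Δm = 143.1485218 − 141.87481 = 1.2737118 u
E_B = 1.2737118 × 931.5 = 1186.46 MeV
Per nucleon: 1186.46 / 142 = 8.355 MeV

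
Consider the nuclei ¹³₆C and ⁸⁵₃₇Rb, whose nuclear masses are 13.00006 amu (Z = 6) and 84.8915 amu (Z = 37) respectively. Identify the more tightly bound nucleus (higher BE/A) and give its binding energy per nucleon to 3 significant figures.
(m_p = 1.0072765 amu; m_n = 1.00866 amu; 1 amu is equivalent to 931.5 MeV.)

⁸⁵₃₇Rb; 8.69 MeV/nucleon

¹³₆C: Σm = 6(1.0072765) + 7(1.00866) = 13.1042790 amu; Δm = 0.1042190 amu; E_B = 97.080 MeV; E_B/A = 7.468 MeV
⁸⁵₃₇Rb: Σm = 37(1.0072765) + 48(1.00866) = 85.6849105 amu; Δm = 0.7934105 amu; E_B = 739.06 MeV; E_B/A = 8.6948 MeV
⁸⁵₃₇Rb has the higher binding energy per nucleon, so it is the more tightly bound nucleus.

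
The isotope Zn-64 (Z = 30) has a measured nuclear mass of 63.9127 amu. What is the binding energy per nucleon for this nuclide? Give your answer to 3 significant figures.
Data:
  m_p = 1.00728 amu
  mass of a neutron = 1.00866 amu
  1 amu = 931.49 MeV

8.73 MeV/nucleon

Z = 30, so N = A − Z = 64 − 30 = 34.
Total constituent mass: 30 × 1.00728 + 34 × 1.00866 = 64.51284 amu
Mass defect Δm = 64.51284 − 63.9127 = 0.60014 amu
Converting to energy: 0.60014 amu × 931.49 MeV/amu = 559.024 MeV
Per nucleon: 559.024 / 64 = 8.7348 MeV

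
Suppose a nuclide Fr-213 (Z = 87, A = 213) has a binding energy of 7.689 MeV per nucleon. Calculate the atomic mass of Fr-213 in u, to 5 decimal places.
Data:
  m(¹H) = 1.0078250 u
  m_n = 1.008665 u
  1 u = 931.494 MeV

213.01436 u

Total binding energy = 213 × 7.689 = 1637.757 MeV
Mass defect = 1637.757 MeV / (931.494 MeV/u) = 1.7582046 u
Constituent mass = 87(1.0078250) + 126(1.008665) = 214.7725650 u
Atomic mass = 214.7725650 − 1.7582046 = 213.0143604 u ≈ 213.01436 u (to 5 decimal places)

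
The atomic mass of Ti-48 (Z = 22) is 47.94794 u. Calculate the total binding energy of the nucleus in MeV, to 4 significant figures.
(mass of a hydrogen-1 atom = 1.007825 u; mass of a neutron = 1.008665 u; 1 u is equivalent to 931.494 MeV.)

418.7 MeV

With 22 protons and 26 neutrons (A = 48):
Σm = 22·m(¹H) + 26·m_n = 22.172150 + 26.225290 = 48.397440 u
Mass defect Δm = 48.397440 − 47.94794 = 0.449500 u
Binding energy = Δm·c² = 0.449500 × 931.494 MeV/u = 418.707 MeV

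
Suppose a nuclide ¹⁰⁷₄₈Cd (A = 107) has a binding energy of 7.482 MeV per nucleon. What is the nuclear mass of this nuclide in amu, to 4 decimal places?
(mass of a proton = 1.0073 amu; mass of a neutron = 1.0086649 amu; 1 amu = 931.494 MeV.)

Total binding energy = 107 × 7.482 = 800.574 MeV
Mass defect = 800.574 MeV / (931.494 MeV/amu) = 0.859452 amu
Constituent mass = 48(1.0073) + 59(1.0086649) = 107.8616291 amu
Nuclear mass = 107.8616291 − 0.859452 = 107.0021771 amu ≈ 107.0022 amu (to 4 decimal places)

107.0022 amu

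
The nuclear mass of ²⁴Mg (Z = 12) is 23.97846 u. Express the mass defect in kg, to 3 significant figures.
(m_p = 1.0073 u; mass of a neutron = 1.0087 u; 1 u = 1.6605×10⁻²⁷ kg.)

Z = 12, so N = A − Z = 24 − 12 = 12.
Σm = 12·m_p + 12·m_n = 12.0876 + 12.1044 = 24.1920 u
Mass defect Δm = 24.1920 − 23.97846 = 0.21354 u
In SI units: 0.21354 u × 1.6605×10⁻²⁷ kg/u = 3.5458e-28 kg

3.55e-28 kg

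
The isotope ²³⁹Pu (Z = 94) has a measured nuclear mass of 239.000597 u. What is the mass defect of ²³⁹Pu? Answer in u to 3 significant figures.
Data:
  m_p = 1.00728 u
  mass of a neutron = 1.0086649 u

1.94 u

With 94 protons and 145 neutrons (A = 239):
Σm = 94·m_p + 145·m_n = 94.68432 + 146.2564105 = 240.9407305 u
Δm = 240.9407305 − 239.000597 = 1.9401335 u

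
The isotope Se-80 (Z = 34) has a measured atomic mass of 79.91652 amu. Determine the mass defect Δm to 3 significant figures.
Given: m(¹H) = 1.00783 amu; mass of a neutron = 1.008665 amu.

Z = 34, so N = A − Z = 80 − 34 = 46.
Σm = 34·m(¹H) + 46·m_n = 34.26622 + 46.398590 = 80.664810 amu
Δm = 80.664810 − 79.91652 = 0.748290 amu

0.748 amu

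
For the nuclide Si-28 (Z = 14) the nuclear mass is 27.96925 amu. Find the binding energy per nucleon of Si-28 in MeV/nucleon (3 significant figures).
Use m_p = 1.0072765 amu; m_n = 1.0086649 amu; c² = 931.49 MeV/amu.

The nucleus contains 14 protons and 28 − 14 = 14 neutrons.
Σm = 14·m_p + 14·m_n = 14.1018710 + 14.1213086 = 28.2231796 amu
Mass defect Δm = 28.2231796 − 27.96925 = 0.2539296 amu
Binding energy = Δm·c² = 0.2539296 × 931.49 MeV/amu = 236.533 MeV
Per nucleon: 236.533 / 28 = 8.448 MeV

8.45 MeV/nucleon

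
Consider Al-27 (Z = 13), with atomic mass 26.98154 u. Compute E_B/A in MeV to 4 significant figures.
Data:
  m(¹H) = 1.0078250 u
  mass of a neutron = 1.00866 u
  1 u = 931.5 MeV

8.329 MeV/nucleon

The nucleus contains 13 protons and 27 − 13 = 14 neutrons.
Total constituent mass: 13 × 1.0078250 + 14 × 1.00866 = 27.2229650 u
Δm = 27.2229650 − 26.98154 = 0.2414250 u
E_B = 0.2414250 × 931.5 = 224.887 MeV
BE/A = 224.887 MeV / 27 = 8.329 MeV/nucleon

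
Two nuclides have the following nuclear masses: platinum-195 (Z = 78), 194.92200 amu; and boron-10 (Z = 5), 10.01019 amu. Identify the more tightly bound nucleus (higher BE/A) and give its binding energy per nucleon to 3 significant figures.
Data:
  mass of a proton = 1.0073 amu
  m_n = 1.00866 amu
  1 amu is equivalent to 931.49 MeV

platinum-195: Σm = 78(1.0073) + 117(1.00866) = 196.58262 amu; Δm = 1.66062 amu; E_B = 1546.9 MeV; E_B/A = 7.933 MeV
boron-10: Σm = 5(1.0073) + 5(1.00866) = 10.07980 amu; Δm = 0.06961 amu; E_B = 64.841 MeV; E_B/A = 6.484 MeV
platinum-195 has the higher binding energy per nucleon, so it is the more tightly bound nucleus.

platinum-195; 7.93 MeV/nucleon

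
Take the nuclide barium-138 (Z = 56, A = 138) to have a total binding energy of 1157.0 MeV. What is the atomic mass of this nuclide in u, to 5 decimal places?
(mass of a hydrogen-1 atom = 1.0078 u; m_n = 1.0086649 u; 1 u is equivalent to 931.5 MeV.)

Mass defect = 1157.0 MeV / (931.5 MeV/u) = 1.2420827 u
Constituent mass = 56(1.0078) + 82(1.0086649) = 139.1473218 u
Atomic mass = 139.1473218 − 1.2420827 = 137.9052391 u ≈ 137.90524 u (to 5 decimal places)

137.90524 u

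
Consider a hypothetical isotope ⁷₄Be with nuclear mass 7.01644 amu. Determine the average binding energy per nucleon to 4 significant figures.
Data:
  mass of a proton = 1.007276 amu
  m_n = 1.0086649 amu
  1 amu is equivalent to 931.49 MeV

5.144 MeV/nucleon

Σm = 4·m_p + 3·m_n = 4.029104 + 3.0259947 = 7.0550987 amu
The mass defect is 7.0550987 − 7.01644 = 0.0386587 amu.
E_B = 0.0386587 × 931.49 = 36.0102 MeV
Dividing by A = 7 gives 5.144 MeV per nucleon.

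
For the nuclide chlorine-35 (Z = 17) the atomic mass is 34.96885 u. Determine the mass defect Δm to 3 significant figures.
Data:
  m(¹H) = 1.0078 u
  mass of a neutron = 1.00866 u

0.320 u

The nucleus contains 17 protons and 35 − 17 = 18 neutrons.
Total constituent mass: 17 × 1.0078 + 18 × 1.00866 = 35.28848 u
Mass defect Δm = 35.28848 − 34.96885 = 0.31963 u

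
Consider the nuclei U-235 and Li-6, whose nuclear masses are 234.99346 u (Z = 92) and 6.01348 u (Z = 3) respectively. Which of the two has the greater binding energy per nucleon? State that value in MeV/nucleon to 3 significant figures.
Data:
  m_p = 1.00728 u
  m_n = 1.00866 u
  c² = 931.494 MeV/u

U-235; 7.59 MeV/nucleon

U-235: Σm = 92(1.00728) + 143(1.00866) = 236.90814 u; Δm = 1.91468 u; E_B = 1783.5 MeV; E_B/A = 7.589 MeV
Li-6: Σm = 3(1.00728) + 3(1.00866) = 6.04782 u; Δm = 0.03434 u; E_B = 31.988 MeV; E_B/A = 5.331 MeV
U-235 has the higher binding energy per nucleon, so it is the more tightly bound nucleus.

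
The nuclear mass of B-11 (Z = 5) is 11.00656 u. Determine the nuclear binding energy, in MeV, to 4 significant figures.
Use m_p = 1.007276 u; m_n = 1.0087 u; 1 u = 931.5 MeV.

76.40 MeV

Σm = 5·m_p + 6·m_n = 5.036380 + 6.0522 = 11.088580 u
Δm = 11.088580 − 11.00656 = 0.082020 u
E_B = 0.082020 × 931.5 = 76.4016 MeV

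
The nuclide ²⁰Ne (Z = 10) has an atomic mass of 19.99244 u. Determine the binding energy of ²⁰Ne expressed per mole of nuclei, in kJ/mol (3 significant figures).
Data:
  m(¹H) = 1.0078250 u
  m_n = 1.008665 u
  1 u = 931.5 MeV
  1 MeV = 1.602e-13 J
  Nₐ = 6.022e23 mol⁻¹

With 10 protons and 10 neutrons (A = 20):
Total constituent mass: 10 × 1.0078250 + 10 × 1.008665 = 20.1649000 u
Mass defect Δm = 20.1649000 − 19.99244 = 0.1724600 u
Binding energy = Δm·c² = 0.1724600 × 931.5 MeV/u = 160.646 MeV
Per nucleus in joules: 160.646 MeV × 1.602e-13 J/MeV = 2.5735e-11 J
Per mole: 2.5735e-11 J × 6.022e23 mol⁻¹ = 1.5498e+13 J/mol

1.55e+10 kJ/mol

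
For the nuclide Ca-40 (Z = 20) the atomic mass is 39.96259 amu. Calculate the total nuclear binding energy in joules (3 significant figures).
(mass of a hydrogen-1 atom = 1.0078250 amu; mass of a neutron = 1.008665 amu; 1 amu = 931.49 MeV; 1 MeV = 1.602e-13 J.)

5.48e-11 J

Total constituent mass: 20 × 1.0078250 + 20 × 1.008665 = 40.3298000 amu
The mass defect is 40.3298000 − 39.96259 = 0.3672100 amu.
Converting to energy: 0.3672100 amu × 931.49 MeV/amu = 342.052 MeV
In joules: 342.052 MeV × 1.602e-13 J/MeV = 5.4797e-11 J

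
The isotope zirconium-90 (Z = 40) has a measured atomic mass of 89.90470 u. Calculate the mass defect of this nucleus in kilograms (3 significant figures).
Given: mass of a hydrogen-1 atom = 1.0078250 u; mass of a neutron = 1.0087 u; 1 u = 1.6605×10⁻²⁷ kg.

1.40e-27 kg

Total constituent mass: 40 × 1.0078250 + 50 × 1.0087 = 90.7480000 u
Δm = 90.7480000 − 89.90470 = 0.8433000 u
In SI units: 0.8433000 u × 1.6605×10⁻²⁷ kg/u = 1.4003e-27 kg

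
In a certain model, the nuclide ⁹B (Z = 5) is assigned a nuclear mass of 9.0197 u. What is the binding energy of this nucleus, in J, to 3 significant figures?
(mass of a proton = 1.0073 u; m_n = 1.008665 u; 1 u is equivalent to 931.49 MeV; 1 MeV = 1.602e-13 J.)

7.68e-12 J

Mass of separated nucleons = 5(1.0073) + 4(1.008665) = 5.0365 + 4.034660 = 9.071160 u
The mass defect is 9.071160 − 9.0197 = 0.051460 u.
E_B = 0.051460 × 931.49 = 47.9345 MeV
In joules: 47.9345 MeV × 1.602e-13 J/MeV = 7.6791e-12 J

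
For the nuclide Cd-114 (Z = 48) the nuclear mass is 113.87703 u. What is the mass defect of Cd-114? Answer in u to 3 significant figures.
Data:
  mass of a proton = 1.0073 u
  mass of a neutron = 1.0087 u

1.05 u

Z = 48, so N = A − Z = 114 − 48 = 66.
Total constituent mass: 48 × 1.0073 + 66 × 1.0087 = 114.9246 u
Mass defect Δm = 114.9246 − 113.87703 = 1.04757 u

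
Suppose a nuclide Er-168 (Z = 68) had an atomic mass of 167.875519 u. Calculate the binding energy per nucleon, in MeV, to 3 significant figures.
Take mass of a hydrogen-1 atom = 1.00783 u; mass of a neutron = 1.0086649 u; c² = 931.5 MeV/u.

8.45 MeV/nucleon

With 68 protons and 100 neutrons (A = 168):
Mass of separated nucleons = 68(1.00783) + 100(1.0086649) = 68.53244 + 100.8664900 = 169.3989300 u
The mass defect is 169.3989300 − 167.875519 = 1.5234110 u.
Converting to energy: 1.5234110 u × 931.5 MeV/u = 1419.06 MeV
BE/A = 1419.06 MeV / 168 = 8.447 MeV/nucleon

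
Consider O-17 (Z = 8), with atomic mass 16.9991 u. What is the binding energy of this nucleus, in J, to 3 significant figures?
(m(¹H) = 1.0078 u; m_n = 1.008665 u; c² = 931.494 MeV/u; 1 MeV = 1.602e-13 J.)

Z = 8, so N = A − Z = 17 − 8 = 9.
Mass of separated nucleons = 8(1.0078) + 9(1.008665) = 8.0624 + 9.077985 = 17.140385 u
Δm = 17.140385 − 16.9991 = 0.141285 u
E_B = 0.141285 × 931.494 = 131.606 MeV
In joules: 131.606 MeV × 1.602e-13 J/MeV = 2.1083e-11 J

2.11e-11 J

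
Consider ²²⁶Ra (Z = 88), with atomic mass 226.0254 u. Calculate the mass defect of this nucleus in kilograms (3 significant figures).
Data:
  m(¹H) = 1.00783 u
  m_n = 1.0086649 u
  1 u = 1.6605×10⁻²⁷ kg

3.09e-27 kg

Mass of separated nucleons = 88(1.00783) + 138(1.0086649) = 88.68904 + 139.1957562 = 227.8847962 u
The mass defect is 227.8847962 − 226.0254 = 1.8593962 u.
In SI units: 1.8593962 u × 1.6605×10⁻²⁷ kg/u = 3.0875e-27 kg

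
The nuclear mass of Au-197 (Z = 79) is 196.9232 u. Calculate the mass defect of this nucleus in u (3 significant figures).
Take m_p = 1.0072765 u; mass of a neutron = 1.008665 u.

1.67 u

Total constituent mass: 79 × 1.0072765 + 118 × 1.008665 = 198.5973135 u
The mass defect is 198.5973135 − 196.9232 = 1.6741135 u.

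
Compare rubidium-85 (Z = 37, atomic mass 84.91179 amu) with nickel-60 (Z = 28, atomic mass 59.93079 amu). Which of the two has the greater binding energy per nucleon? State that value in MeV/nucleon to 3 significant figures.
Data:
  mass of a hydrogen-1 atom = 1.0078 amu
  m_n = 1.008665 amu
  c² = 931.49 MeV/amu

nickel-60; 8.77 MeV/nucleon

rubidium-85: Σm = 37(1.0078) + 48(1.008665) = 85.704520 amu; Δm = 0.792730 amu; E_B = 738.42 MeV; E_B/A = 8.687 MeV
nickel-60: Σm = 28(1.0078) + 32(1.008665) = 60.495680 amu; Δm = 0.564890 amu; E_B = 526.19 MeV; E_B/A = 8.770 MeV
nickel-60 has the higher binding energy per nucleon, so it is the more tightly bound nucleus.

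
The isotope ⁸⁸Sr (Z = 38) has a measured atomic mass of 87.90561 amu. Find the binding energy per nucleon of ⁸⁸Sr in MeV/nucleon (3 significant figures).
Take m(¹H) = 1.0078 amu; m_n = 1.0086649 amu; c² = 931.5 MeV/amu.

8.72 MeV/nucleon

Z = 38, so N = A − Z = 88 − 38 = 50.
Total constituent mass: 38 × 1.0078 + 50 × 1.0086649 = 88.7296450 amu
Mass defect Δm = 88.7296450 − 87.90561 = 0.8240350 amu
Converting to energy: 0.8240350 amu × 931.5 MeV/amu = 767.589 MeV
Per nucleon: 767.589 / 88 = 8.723 MeV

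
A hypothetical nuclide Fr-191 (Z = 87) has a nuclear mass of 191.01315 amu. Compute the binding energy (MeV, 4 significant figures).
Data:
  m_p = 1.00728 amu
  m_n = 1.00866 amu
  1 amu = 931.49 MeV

Z = 87, so N = A − Z = 191 − 87 = 104.
Σm = 87·m_p + 104·m_n = 87.63336 + 104.90064 = 192.53400 amu
The mass defect is 192.53400 − 191.01315 = 1.52085 amu.
E_B = 1.52085 × 931.49 = 1416.66 MeV

1417 MeV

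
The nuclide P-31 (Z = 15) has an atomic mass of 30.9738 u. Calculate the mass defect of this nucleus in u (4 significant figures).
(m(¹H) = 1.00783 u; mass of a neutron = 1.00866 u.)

With 15 protons and 16 neutrons (A = 31):
Mass of separated nucleons = 15(1.00783) + 16(1.00866) = 15.11745 + 16.13856 = 31.25601 u
Mass defect Δm = 31.25601 − 30.9738 = 0.28221 u

0.2822 u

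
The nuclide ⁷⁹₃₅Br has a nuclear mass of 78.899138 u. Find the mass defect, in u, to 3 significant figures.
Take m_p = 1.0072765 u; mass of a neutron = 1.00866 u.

With 35 protons and 44 neutrons (A = 79):
Σm = 35·m_p + 44·m_n = 35.2546775 + 44.38104 = 79.6357175 u
Mass defect Δm = 79.6357175 − 78.899138 = 0.7365795 u

0.737 u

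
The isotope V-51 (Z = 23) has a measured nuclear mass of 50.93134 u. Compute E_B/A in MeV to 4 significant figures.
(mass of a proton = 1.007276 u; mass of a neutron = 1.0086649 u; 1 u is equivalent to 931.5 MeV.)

Total constituent mass: 23 × 1.007276 + 28 × 1.0086649 = 51.4099652 u
The mass defect is 51.4099652 − 50.93134 = 0.4786252 u.
Converting to energy: 0.4786252 u × 931.5 MeV/u = 445.839 MeV
BE/A = 445.839 MeV / 51 = 8.742 MeV/nucleon

8.742 MeV/nucleon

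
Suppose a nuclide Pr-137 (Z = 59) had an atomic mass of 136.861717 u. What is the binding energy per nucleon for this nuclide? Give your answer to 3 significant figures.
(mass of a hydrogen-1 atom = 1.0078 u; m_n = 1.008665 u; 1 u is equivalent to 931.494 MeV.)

With 59 protons and 78 neutrons (A = 137):
Total constituent mass: 59 × 1.0078 + 78 × 1.008665 = 138.136070 u
The mass defect is 138.136070 − 136.861717 = 1.274353 u.
Converting to energy: 1.274353 u × 931.494 MeV/u = 1187.05 MeV
Dividing by A = 137 gives 8.6646 MeV per nucleon.

8.66 MeV/nucleon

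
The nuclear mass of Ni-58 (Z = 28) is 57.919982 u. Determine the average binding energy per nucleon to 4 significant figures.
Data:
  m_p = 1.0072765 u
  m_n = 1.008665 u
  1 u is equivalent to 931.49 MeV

8.732 MeV/nucleon

Z = 28, so N = A − Z = 58 − 28 = 30.
Σm = 28·m_p + 30·m_n = 28.2037420 + 30.259950 = 58.4636920 u
Mass defect Δm = 58.4636920 − 57.919982 = 0.5437100 u
Converting to energy: 0.5437100 u × 931.49 MeV/u = 506.460 MeV
BE/A = 506.460 MeV / 58 = 8.732 MeV/nucleon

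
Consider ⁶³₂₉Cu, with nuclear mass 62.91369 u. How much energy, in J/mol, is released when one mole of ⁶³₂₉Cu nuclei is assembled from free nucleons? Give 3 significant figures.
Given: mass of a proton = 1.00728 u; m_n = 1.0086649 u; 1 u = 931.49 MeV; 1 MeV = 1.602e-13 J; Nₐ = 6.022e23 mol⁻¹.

5.32e+13 J/mol

With 29 protons and 34 neutrons (A = 63):
Total constituent mass: 29 × 1.00728 + 34 × 1.0086649 = 63.5057266 u
The mass defect is 63.5057266 − 62.91369 = 0.5920366 u.
E_B = 0.5920366 × 931.49 = 551.476 MeV
Per nucleus in joules: 551.476 MeV × 1.602e-13 J/MeV = 8.8346e-11 J
Per mole: 8.8346e-11 J × 6.022e23 mol⁻¹ = 5.3202e+13 J/mol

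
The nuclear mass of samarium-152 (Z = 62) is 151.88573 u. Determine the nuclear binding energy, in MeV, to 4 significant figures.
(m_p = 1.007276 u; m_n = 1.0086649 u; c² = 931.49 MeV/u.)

1253 MeV

The nucleus contains 62 protons and 152 − 62 = 90 neutrons.
Mass of separated nucleons = 62(1.007276) + 90(1.0086649) = 62.451112 + 90.7798410 = 153.2309530 u
The mass defect is 153.2309530 − 151.88573 = 1.3452230 u.
E_B = 1.3452230 × 931.49 = 1253.06 MeV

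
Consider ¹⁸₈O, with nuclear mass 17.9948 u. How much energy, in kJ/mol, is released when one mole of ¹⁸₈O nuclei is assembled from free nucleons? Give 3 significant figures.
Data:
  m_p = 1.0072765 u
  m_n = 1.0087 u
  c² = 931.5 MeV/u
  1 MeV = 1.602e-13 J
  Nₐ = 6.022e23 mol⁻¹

The nucleus contains 8 protons and 18 − 8 = 10 neutrons.
Mass of separated nucleons = 8(1.0072765) + 10(1.0087) = 8.0582120 + 10.0870 = 18.1452120 u
The mass defect is 18.1452120 − 17.9948 = 0.1504120 u.
E_B = 0.1504120 × 931.5 = 140.109 MeV
Per nucleus in joules: 140.109 MeV × 1.602e-13 J/MeV = 2.2445e-11 J
Per mole: 2.2445e-11 J × 6.022e23 mol⁻¹ = 1.3516e+13 J/mol

1.35e+10 kJ/mol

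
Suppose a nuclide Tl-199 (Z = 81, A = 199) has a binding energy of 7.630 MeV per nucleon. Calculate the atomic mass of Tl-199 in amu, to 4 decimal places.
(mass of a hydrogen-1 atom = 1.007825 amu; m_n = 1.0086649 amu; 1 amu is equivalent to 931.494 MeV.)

199.0262 amu

Total binding energy = 199 × 7.630 = 1518.370 MeV
Mass defect = 1518.370 MeV / (931.494 MeV/amu) = 1.630037 amu
Constituent mass = 81(1.007825) + 118(1.0086649) = 200.6562832 amu
Atomic mass = 200.6562832 − 1.630037 = 199.0262462 amu ≈ 199.0262 amu (to 4 decimal places)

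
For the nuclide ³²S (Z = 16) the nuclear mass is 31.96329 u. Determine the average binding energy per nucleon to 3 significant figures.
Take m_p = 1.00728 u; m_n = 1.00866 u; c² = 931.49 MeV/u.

8.49 MeV/nucleon

Mass of separated nucleons = 16(1.00728) + 16(1.00866) = 16.11648 + 16.13856 = 32.25504 u
The mass defect is 32.25504 − 31.96329 = 0.29175 u.
Converting to energy: 0.29175 u × 931.49 MeV/u = 271.762 MeV
Per nucleon: 271.762 / 32 = 8.493 MeV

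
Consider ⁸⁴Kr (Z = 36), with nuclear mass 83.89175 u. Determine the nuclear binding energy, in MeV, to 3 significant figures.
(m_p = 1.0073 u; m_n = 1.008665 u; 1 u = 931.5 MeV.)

733 MeV

Z = 36, so N = A − Z = 84 − 36 = 48.
Total constituent mass: 36 × 1.0073 + 48 × 1.008665 = 84.678720 u
The mass defect is 84.678720 − 83.89175 = 0.786970 u.
Binding energy = Δm·c² = 0.786970 × 931.5 MeV/u = 733.063 MeV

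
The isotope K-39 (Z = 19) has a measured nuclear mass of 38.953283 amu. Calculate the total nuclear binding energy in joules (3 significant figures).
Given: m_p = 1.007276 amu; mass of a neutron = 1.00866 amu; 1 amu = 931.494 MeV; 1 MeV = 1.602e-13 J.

The nucleus contains 19 protons and 39 − 19 = 20 neutrons.
Total constituent mass: 19 × 1.007276 + 20 × 1.00866 = 39.311444 amu
The mass defect is 39.311444 − 38.953283 = 0.358161 amu.
Binding energy = Δm·c² = 0.358161 × 931.494 MeV/amu = 333.625 MeV
In joules: 333.625 MeV × 1.602e-13 J/MeV = 5.3447e-11 J

5.34e-11 J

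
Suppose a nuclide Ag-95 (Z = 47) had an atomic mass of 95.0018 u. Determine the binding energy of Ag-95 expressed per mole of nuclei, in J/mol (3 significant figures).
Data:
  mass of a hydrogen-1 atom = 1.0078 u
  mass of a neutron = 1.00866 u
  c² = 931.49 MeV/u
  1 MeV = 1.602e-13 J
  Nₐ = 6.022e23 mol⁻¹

7.01e+13 J/mol

The nucleus contains 47 protons and 95 − 47 = 48 neutrons.
Total constituent mass: 47 × 1.0078 + 48 × 1.00866 = 95.78228 u
Mass defect Δm = 95.78228 − 95.0018 = 0.78048 u
Binding energy = Δm·c² = 0.78048 × 931.49 MeV/u = 727.009 MeV
Per nucleus in joules: 727.009 MeV × 1.602e-13 J/MeV = 1.1647e-10 J
Per mole: 1.1647e-10 J × 6.022e23 mol⁻¹ = 7.0138e+13 J/mol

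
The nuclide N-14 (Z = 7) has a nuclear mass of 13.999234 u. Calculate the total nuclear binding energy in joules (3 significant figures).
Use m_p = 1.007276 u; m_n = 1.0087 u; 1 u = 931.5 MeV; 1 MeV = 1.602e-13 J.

With 7 protons and 7 neutrons (A = 14):
Total constituent mass: 7 × 1.007276 + 7 × 1.0087 = 14.111832 u
The mass defect is 14.111832 − 13.999234 = 0.112598 u.
Binding energy = Δm·c² = 0.112598 × 931.5 MeV/u = 104.885 MeV
In joules: 104.885 MeV × 1.602e-13 J/MeV = 1.6803e-11 J

1.68e-11 J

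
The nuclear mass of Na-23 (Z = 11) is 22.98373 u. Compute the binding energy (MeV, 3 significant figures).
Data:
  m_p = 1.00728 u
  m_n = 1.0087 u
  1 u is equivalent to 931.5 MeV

Mass of separated nucleons = 11(1.00728) + 12(1.0087) = 11.08008 + 12.1044 = 23.18448 u
Mass defect Δm = 23.18448 − 22.98373 = 0.20075 u
Binding energy = Δm·c² = 0.20075 × 931.5 MeV/u = 186.999 MeV

187 MeV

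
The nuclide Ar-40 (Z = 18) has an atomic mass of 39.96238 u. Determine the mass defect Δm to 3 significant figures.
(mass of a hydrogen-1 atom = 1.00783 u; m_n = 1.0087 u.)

The nucleus contains 18 protons and 40 − 18 = 22 neutrons.
Total constituent mass: 18 × 1.00783 + 22 × 1.0087 = 40.33234 u
Mass defect Δm = 40.33234 − 39.96238 = 0.36996 u

0.370 u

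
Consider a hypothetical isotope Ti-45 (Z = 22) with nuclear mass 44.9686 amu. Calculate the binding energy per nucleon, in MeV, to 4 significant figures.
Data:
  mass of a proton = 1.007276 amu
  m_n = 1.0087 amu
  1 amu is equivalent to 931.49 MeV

Z = 22, so N = A − Z = 45 − 22 = 23.
Total constituent mass: 22 × 1.007276 + 23 × 1.0087 = 45.360172 amu
The mass defect is 45.360172 − 44.9686 = 0.391572 amu.
Converting to energy: 0.391572 amu × 931.49 MeV/amu = 364.745 MeV
Per nucleon: 364.745 / 45 = 8.105 MeV

8.105 MeV/nucleon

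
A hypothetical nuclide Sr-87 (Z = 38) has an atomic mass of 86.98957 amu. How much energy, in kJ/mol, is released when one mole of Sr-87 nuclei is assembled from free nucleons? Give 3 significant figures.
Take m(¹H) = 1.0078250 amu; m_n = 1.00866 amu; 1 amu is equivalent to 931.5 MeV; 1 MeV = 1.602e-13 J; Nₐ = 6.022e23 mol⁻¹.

Σm = 38·m(¹H) + 49·m_n = 38.2973500 + 49.42434 = 87.7216900 amu
Δm = 87.7216900 − 86.98957 = 0.7321200 amu
E_B = 0.7321200 × 931.5 = 681.970 MeV
Per nucleus in joules: 681.970 MeV × 1.602e-13 J/MeV = 1.0925e-10 J
Per mole: 1.0925e-10 J × 6.022e23 mol⁻¹ = 6.5790e+13 J/mol

6.58e+10 kJ/mol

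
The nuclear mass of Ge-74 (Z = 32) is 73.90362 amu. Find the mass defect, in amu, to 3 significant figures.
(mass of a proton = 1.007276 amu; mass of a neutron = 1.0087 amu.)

0.695 amu

Mass of separated nucleons = 32(1.007276) + 42(1.0087) = 32.232832 + 42.3654 = 74.598232 amu
Δm = 74.598232 − 73.90362 = 0.694612 amu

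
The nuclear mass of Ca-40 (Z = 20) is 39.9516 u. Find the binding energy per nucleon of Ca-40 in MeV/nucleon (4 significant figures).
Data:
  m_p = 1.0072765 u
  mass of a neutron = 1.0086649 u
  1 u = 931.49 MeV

Total constituent mass: 20 × 1.0072765 + 20 × 1.0086649 = 40.3188280 u
Δm = 40.3188280 − 39.9516 = 0.3672280 u
Converting to energy: 0.3672280 u × 931.49 MeV/u = 342.069 MeV
Per nucleon: 342.069 / 40 = 8.552 MeV

8.552 MeV/nucleon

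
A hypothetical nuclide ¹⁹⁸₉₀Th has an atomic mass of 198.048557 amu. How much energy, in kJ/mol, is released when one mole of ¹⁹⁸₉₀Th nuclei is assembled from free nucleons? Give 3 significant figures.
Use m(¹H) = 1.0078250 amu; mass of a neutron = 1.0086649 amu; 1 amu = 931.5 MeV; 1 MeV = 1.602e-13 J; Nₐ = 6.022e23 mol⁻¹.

Mass of separated nucleons = 90(1.0078250) + 108(1.0086649) = 90.7042500 + 108.9358092 = 199.6400592 amu
The mass defect is 199.6400592 − 198.048557 = 1.5915022 amu.
Converting to energy: 1.5915022 amu × 931.5 MeV/amu = 1482.48 MeV
Per nucleus in joules: 1482.48 MeV × 1.602e-13 J/MeV = 2.3749e-10 J
Per mole: 2.3749e-10 J × 6.022e23 mol⁻¹ = 1.4302e+14 J/mol

1.43e+11 kJ/mol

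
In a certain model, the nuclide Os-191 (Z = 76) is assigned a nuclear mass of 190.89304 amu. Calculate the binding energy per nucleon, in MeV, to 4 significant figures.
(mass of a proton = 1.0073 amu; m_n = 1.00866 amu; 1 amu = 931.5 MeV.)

Z = 76, so N = A − Z = 191 − 76 = 115.
Total constituent mass: 76 × 1.0073 + 115 × 1.00866 = 192.55070 amu
Δm = 192.55070 − 190.89304 = 1.65766 amu
E_B = 1.65766 × 931.5 = 1544.11 MeV
Dividing by A = 191 gives 8.084 MeV per nucleon.

8.084 MeV/nucleon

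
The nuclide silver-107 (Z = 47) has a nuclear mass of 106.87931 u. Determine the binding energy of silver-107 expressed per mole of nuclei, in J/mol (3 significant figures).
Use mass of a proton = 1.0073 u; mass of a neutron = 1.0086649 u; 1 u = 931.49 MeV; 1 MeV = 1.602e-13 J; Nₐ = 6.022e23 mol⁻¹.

8.84e+13 J/mol

With 47 protons and 60 neutrons (A = 107):
Mass of separated nucleons = 47(1.0073) + 60(1.0086649) = 47.3431 + 60.5198940 = 107.8629940 u
Δm = 107.8629940 − 106.87931 = 0.9836840 u
Converting to energy: 0.9836840 u × 931.49 MeV/u = 916.292 MeV
Per nucleus in joules: 916.292 MeV × 1.602e-13 J/MeV = 1.4679e-10 J
Per mole: 1.4679e-10 J × 6.022e23 mol⁻¹ = 8.8397e+13 J/mol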